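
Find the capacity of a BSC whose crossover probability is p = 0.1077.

For BSC with error probability p:
C = 1 - H(p) where H(p) is binary entropy
H(0.1077) = -0.1077 × log₂(0.1077) - 0.8923 × log₂(0.8923)
H(p) = 0.4929
C = 1 - 0.4929 = 0.5071 bits/use


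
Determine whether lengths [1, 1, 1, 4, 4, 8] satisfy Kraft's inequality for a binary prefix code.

Kraft inequality: Σ 2^(-l_i) ≤ 1 for prefix-free code
Calculating: 2^(-1) + 2^(-1) + 2^(-1) + 2^(-4) + 2^(-4) + 2^(-8)
= 0.5 + 0.5 + 0.5 + 0.0625 + 0.0625 + 0.00390625
= 1.6289
Since 1.6289 > 1, prefix-free code does not exist


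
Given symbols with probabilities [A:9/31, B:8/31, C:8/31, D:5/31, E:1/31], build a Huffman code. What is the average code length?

Huffman tree construction:
Combine smallest probabilities repeatedly
Resulting codes:
  A: 11 (length 2)
  B: 01 (length 2)
  C: 10 (length 2)
  D: 001 (length 3)
  E: 000 (length 3)
Average length = Σ p(s) × length(s) = 2.1935 bits


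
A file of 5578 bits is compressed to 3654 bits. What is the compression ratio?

Compression ratio = Original / Compressed
= 5578 / 3654 = 1.53:1


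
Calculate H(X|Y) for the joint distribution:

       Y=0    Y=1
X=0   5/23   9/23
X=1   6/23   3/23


H(X|Y) = Σ_y p(y) H(X|Y=y)
  p(Y=0) = 11/23, H(X|Y=0) = 0.9940
  p(Y=1) = 12/23, H(X|Y=1) = 0.8113
H(X|Y) = 0.4783×0.9940 + 0.5217×0.8113 = 0.8987 bits


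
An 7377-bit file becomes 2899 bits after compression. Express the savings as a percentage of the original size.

Space savings = (1 - Compressed/Original) × 100%
= (1 - 2899/7377) × 100%
= 60.70%


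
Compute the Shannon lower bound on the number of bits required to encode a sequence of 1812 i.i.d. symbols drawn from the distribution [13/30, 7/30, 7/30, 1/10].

Entropy H = 1.8348 bits/symbol
Minimum bits = H × n = 1.8348 × 1812
= 3324.61 bits


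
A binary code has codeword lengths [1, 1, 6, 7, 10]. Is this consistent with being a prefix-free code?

Kraft inequality: Σ 2^(-l_i) ≤ 1 for prefix-free code
Calculating: 2^(-1) + 2^(-1) + 2^(-6) + 2^(-7) + 2^(-10)
= 0.5 + 0.5 + 0.015625 + 0.0078125 + 0.0009765625
= 1.0244
Since 1.0244 > 1, prefix-free code does not exist


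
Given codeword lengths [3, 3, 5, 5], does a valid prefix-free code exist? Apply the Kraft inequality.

Kraft inequality: Σ 2^(-l_i) ≤ 1 for prefix-free code
Calculating: 2^(-3) + 2^(-3) + 2^(-5) + 2^(-5)
= 0.125 + 0.125 + 0.03125 + 0.03125
= 0.3125
Since 0.3125 ≤ 1, prefix-free code exists


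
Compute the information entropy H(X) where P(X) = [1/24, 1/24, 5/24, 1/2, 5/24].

H(X) = -Σ p(x) log₂ p(x)
  -1/24 × log₂(1/24) = 0.1910
  -1/24 × log₂(1/24) = 0.1910
  -5/24 × log₂(5/24) = 0.4715
  -1/2 × log₂(1/2) = 0.5000
  -5/24 × log₂(5/24) = 0.4715
H(X) = 1.8250 bits


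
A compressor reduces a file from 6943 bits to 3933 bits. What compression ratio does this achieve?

Compression ratio = Original / Compressed
= 6943 / 3933 = 1.77:1


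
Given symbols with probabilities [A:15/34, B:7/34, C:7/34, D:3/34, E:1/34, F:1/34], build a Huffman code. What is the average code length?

Huffman tree construction:
Combine smallest probabilities repeatedly
Resulting codes:
  A: 0 (length 1)
  B: 111 (length 3)
  C: 10 (length 2)
  D: 1101 (length 4)
  E: 11000 (length 5)
  F: 11001 (length 5)
Average length = Σ p(s) × length(s) = 2.1176 bits


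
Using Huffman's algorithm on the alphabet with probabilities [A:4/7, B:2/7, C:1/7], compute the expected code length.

Huffman tree construction:
Combine smallest probabilities repeatedly
Resulting codes:
  A: 1 (length 1)
  B: 01 (length 2)
  C: 00 (length 2)
Average length = Σ p(s) × length(s) = 1.4286 bits


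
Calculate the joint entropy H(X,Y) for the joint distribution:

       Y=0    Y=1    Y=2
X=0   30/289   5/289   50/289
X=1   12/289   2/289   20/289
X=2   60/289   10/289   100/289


H(X,Y) = -Σ p(x,y) log₂ p(x,y)
  p(0,0)=30/289: -0.1038 × log₂(0.1038) = 0.3392
  p(0,1)=5/289: -0.0173 × log₂(0.0173) = 0.1013
  p(0,2)=50/289: -0.1730 × log₂(0.1730) = 0.4379
  p(1,0)=12/289: -0.0415 × log₂(0.0415) = 0.1906
  p(1,1)=2/289: -0.0069 × log₂(0.0069) = 0.0497
  p(1,2)=20/289: -0.0692 × log₂(0.0692) = 0.2666
  p(2,0)=60/289: -0.2076 × log₂(0.2076) = 0.4709
  p(2,1)=10/289: -0.0346 × log₂(0.0346) = 0.1679
  p(2,2)=100/289: -0.3460 × log₂(0.3460) = 0.5298
H(X,Y) = 2.5539 bits


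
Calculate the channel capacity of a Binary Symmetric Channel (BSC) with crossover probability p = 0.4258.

For BSC with error probability p:
C = 1 - H(p) where H(p) is binary entropy
H(0.4258) = -0.4258 × log₂(0.4258) - 0.5742 × log₂(0.5742)
H(p) = 0.9841
C = 1 - 0.9841 = 0.0159 bits/use


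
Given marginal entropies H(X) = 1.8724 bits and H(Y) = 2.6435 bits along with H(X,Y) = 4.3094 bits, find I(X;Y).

I(X;Y) = H(X) + H(Y) - H(X,Y)
I(X;Y) = 1.8724 + 2.6435 - 4.3094 = 0.2065 bits


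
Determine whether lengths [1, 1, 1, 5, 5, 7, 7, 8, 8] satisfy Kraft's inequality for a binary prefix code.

Kraft inequality: Σ 2^(-l_i) ≤ 1 for prefix-free code
Calculating: 2^(-1) + 2^(-1) + 2^(-1) + 2^(-5) + 2^(-5) + 2^(-7) + 2^(-7) + 2^(-8) + 2^(-8)
= 0.5 + 0.5 + 0.5 + 0.03125 + 0.03125 + 0.0078125 + 0.0078125 + 0.00390625 + 0.00390625
= 1.5859
Since 1.5859 > 1, prefix-free code does not exist


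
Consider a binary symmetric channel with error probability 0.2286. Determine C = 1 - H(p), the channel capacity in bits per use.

For BSC with error probability p:
C = 1 - H(p) where H(p) is binary entropy
H(0.2286) = -0.2286 × log₂(0.2286) - 0.7714 × log₂(0.7714)
H(p) = 0.7756
C = 1 - 0.7756 = 0.2244 bits/use


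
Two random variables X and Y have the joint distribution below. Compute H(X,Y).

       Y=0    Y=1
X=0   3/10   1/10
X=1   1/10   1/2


H(X,Y) = -Σ p(x,y) log₂ p(x,y)
  p(0,0)=3/10: -0.3000 × log₂(0.3000) = 0.5211
  p(0,1)=1/10: -0.1000 × log₂(0.1000) = 0.3322
  p(1,0)=1/10: -0.1000 × log₂(0.1000) = 0.3322
  p(1,1)=1/2: -0.5000 × log₂(0.5000) = 0.5000
H(X,Y) = 1.6855 bits


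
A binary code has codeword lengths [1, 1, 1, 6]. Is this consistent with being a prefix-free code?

Kraft inequality: Σ 2^(-l_i) ≤ 1 for prefix-free code
Calculating: 2^(-1) + 2^(-1) + 2^(-1) + 2^(-6)
= 0.5 + 0.5 + 0.5 + 0.015625
= 1.5156
Since 1.5156 > 1, prefix-free code does not exist


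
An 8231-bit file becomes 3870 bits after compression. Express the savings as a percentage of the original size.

Space savings = (1 - Compressed/Original) × 100%
= (1 - 3870/8231) × 100%
= 52.98%


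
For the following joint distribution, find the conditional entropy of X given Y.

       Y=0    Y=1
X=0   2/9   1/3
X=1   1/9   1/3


H(X|Y) = Σ_y p(y) H(X|Y=y)
  p(Y=0) = 1/3, H(X|Y=0) = 0.9183
  p(Y=1) = 2/3, H(X|Y=1) = 1.0000
H(X|Y) = 0.3333×0.9183 + 0.6667×1.0000 = 0.9728 bits


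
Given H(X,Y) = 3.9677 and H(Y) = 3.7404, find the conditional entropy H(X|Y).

Chain rule: H(X,Y) = H(X|Y) + H(Y)
H(X|Y) = H(X,Y) - H(Y) = 3.9677 - 3.7404 = 0.2273 bits


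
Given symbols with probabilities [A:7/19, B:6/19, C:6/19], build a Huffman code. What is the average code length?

Huffman tree construction:
Combine smallest probabilities repeatedly
Resulting codes:
  A: 0 (length 1)
  B: 10 (length 2)
  C: 11 (length 2)
Average length = Σ p(s) × length(s) = 1.6316 bits


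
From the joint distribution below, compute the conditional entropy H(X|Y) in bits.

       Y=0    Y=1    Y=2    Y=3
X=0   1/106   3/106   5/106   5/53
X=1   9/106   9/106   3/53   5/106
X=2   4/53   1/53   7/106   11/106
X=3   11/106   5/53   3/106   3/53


H(X|Y) = Σ_y p(y) H(X|Y=y)
  p(Y=0) = 29/106, H(X|Y=0) = 1.7344
  p(Y=1) = 12/53, H(X|Y=1) = 1.7307
  p(Y=2) = 21/106, H(X|Y=2) = 1.9387
  p(Y=3) = 16/53, H(X|Y=3) = 1.9252
H(X|Y) = 0.2736×1.7344 + 0.2264×1.7307 + 0.1981×1.9387 + 0.3019×1.9252 = 1.8316 bits


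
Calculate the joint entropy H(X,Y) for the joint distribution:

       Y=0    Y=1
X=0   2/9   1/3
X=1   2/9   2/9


H(X,Y) = -Σ p(x,y) log₂ p(x,y)
  p(0,0)=2/9: -0.2222 × log₂(0.2222) = 0.4822
  p(0,1)=1/3: -0.3333 × log₂(0.3333) = 0.5283
  p(1,0)=2/9: -0.2222 × log₂(0.2222) = 0.4822
  p(1,1)=2/9: -0.2222 × log₂(0.2222) = 0.4822
H(X,Y) = 1.9749 bits


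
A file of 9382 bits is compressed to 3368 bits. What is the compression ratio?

Compression ratio = Original / Compressed
= 9382 / 3368 = 2.79:1


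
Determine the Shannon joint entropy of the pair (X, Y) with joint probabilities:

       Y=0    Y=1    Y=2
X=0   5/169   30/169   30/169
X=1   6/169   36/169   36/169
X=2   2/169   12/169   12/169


H(X,Y) = -Σ p(x,y) log₂ p(x,y)
  p(0,0)=5/169: -0.0296 × log₂(0.0296) = 0.1503
  p(0,1)=30/169: -0.1775 × log₂(0.1775) = 0.4427
  p(0,2)=30/169: -0.1775 × log₂(0.1775) = 0.4427
  p(1,0)=6/169: -0.0355 × log₂(0.0355) = 0.1710
  p(1,1)=36/169: -0.2130 × log₂(0.2130) = 0.4752
  p(1,2)=36/169: -0.2130 × log₂(0.2130) = 0.4752
  p(2,0)=2/169: -0.0118 × log₂(0.0118) = 0.0758
  p(2,1)=12/169: -0.0710 × log₂(0.0710) = 0.2710
  p(2,2)=12/169: -0.0710 × log₂(0.0710) = 0.2710
H(X,Y) = 2.7748 bits


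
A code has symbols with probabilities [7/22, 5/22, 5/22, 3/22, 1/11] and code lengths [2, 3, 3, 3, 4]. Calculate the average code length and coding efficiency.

Average length L = Σ p_i × l_i = 2.7727 bits
Entropy H = 2.2037 bits
Efficiency η = H/L × 100% = 79.48%


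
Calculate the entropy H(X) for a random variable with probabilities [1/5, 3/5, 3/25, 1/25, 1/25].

H(X) = -Σ p(x) log₂ p(x)
  -1/5 × log₂(1/5) = 0.4644
  -3/5 × log₂(3/5) = 0.4422
  -3/25 × log₂(3/25) = 0.3671
  -1/25 × log₂(1/25) = 0.1858
  -1/25 × log₂(1/25) = 0.1858
H(X) = 1.6451 bits


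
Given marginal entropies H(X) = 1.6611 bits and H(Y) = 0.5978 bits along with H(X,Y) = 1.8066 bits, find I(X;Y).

I(X;Y) = H(X) + H(Y) - H(X,Y)
I(X;Y) = 1.6611 + 0.5978 - 1.8066 = 0.4523 bits


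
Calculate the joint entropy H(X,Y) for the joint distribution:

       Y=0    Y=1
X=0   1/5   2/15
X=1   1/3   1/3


H(X,Y) = -Σ p(x,y) log₂ p(x,y)
  p(0,0)=1/5: -0.2000 × log₂(0.2000) = 0.4644
  p(0,1)=2/15: -0.1333 × log₂(0.1333) = 0.3876
  p(1,0)=1/3: -0.3333 × log₂(0.3333) = 0.5283
  p(1,1)=1/3: -0.3333 × log₂(0.3333) = 0.5283
H(X,Y) = 1.9086 bits


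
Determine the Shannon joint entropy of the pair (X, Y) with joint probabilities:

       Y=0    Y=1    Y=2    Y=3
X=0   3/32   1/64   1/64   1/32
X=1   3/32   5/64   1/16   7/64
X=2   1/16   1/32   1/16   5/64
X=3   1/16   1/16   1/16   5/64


H(X,Y) = -Σ p(x,y) log₂ p(x,y)
  p(0,0)=3/32: -0.0938 × log₂(0.0938) = 0.3202
  p(0,1)=1/64: -0.0156 × log₂(0.0156) = 0.0938
  p(0,2)=1/64: -0.0156 × log₂(0.0156) = 0.0938
  p(0,3)=1/32: -0.0312 × log₂(0.0312) = 0.1562
  p(1,0)=3/32: -0.0938 × log₂(0.0938) = 0.3202
  p(1,1)=5/64: -0.0781 × log₂(0.0781) = 0.2873
  p(1,2)=1/16: -0.0625 × log₂(0.0625) = 0.2500
  p(1,3)=7/64: -0.1094 × log₂(0.1094) = 0.3492
  p(2,0)=1/16: -0.0625 × log₂(0.0625) = 0.2500
  p(2,1)=1/32: -0.0312 × log₂(0.0312) = 0.1562
  p(2,2)=1/16: -0.0625 × log₂(0.0625) = 0.2500
  p(2,3)=5/64: -0.0781 × log₂(0.0781) = 0.2873
  p(3,0)=1/16: -0.0625 × log₂(0.0625) = 0.2500
  p(3,1)=1/16: -0.0625 × log₂(0.0625) = 0.2500
  p(3,2)=1/16: -0.0625 × log₂(0.0625) = 0.2500
  p(3,3)=5/64: -0.0781 × log₂(0.0781) = 0.2873
H(X,Y) = 3.8516 bits


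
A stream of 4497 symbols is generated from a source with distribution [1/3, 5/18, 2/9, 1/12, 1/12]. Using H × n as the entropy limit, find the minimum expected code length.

Entropy H = 2.1214 bits/symbol
Minimum bits = H × n = 2.1214 × 4497
= 9539.72 bits


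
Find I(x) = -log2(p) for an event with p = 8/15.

Information content I(x) = -log₂(p(x))
I = -log₂(8/15) = -log₂(0.5333)
I = 0.9069 bits


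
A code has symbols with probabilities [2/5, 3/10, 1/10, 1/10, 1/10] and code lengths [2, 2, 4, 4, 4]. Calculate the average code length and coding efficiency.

Average length L = Σ p_i × l_i = 2.6000 bits
Entropy H = 2.0464 bits
Efficiency η = H/L × 100% = 78.71%


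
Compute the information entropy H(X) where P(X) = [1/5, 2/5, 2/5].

H(X) = -Σ p(x) log₂ p(x)
  -1/5 × log₂(1/5) = 0.4644
  -2/5 × log₂(2/5) = 0.5288
  -2/5 × log₂(2/5) = 0.5288
H(X) = 1.5219 bits


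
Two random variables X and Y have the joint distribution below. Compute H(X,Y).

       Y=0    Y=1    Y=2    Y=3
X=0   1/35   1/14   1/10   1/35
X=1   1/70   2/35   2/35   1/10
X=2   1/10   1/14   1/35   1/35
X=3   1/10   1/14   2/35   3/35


H(X,Y) = -Σ p(x,y) log₂ p(x,y)
  p(0,0)=1/35: -0.0286 × log₂(0.0286) = 0.1466
  p(0,1)=1/14: -0.0714 × log₂(0.0714) = 0.2720
  p(0,2)=1/10: -0.1000 × log₂(0.1000) = 0.3322
  p(0,3)=1/35: -0.0286 × log₂(0.0286) = 0.1466
  p(1,0)=1/70: -0.0143 × log₂(0.0143) = 0.0876
  p(1,1)=2/35: -0.0571 × log₂(0.0571) = 0.2360
  p(1,2)=2/35: -0.0571 × log₂(0.0571) = 0.2360
  p(1,3)=1/10: -0.1000 × log₂(0.1000) = 0.3322
  p(2,0)=1/10: -0.1000 × log₂(0.1000) = 0.3322
  p(2,1)=1/14: -0.0714 × log₂(0.0714) = 0.2720
  p(2,2)=1/35: -0.0286 × log₂(0.0286) = 0.1466
  p(2,3)=1/35: -0.0286 × log₂(0.0286) = 0.1466
  p(3,0)=1/10: -0.1000 × log₂(0.1000) = 0.3322
  p(3,1)=1/14: -0.0714 × log₂(0.0714) = 0.2720
  p(3,2)=2/35: -0.0571 × log₂(0.0571) = 0.2360
  p(3,3)=3/35: -0.0857 × log₂(0.0857) = 0.3038
H(X,Y) = 3.8301 bits


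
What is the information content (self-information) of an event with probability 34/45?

Information content I(x) = -log₂(p(x))
I = -log₂(34/45) = -log₂(0.7556)
I = 0.4044 bits


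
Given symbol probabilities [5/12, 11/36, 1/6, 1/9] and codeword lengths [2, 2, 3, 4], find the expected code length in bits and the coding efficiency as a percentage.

Average length L = Σ p_i × l_i = 2.3889 bits
Entropy H = 1.8320 bits
Efficiency η = H/L × 100% = 76.69%


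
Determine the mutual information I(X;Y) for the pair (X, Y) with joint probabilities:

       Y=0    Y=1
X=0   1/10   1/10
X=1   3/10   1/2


H(X) = 0.7219, H(Y) = 0.9710, H(X,Y) = 1.6855
I(X;Y) = H(X) + H(Y) - H(X,Y) = 0.0074 bits


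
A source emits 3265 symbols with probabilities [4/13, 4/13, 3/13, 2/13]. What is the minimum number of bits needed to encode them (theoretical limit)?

Entropy H = 1.9501 bits/symbol
Minimum bits = H × n = 1.9501 × 3265
= 6366.96 bits


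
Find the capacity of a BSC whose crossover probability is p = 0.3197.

For BSC with error probability p:
C = 1 - H(p) where H(p) is binary entropy
H(0.3197) = -0.3197 × log₂(0.3197) - 0.6803 × log₂(0.6803)
H(p) = 0.9041
C = 1 - 0.9041 = 0.0959 bits/use


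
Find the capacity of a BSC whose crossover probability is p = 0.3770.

For BSC with error probability p:
C = 1 - H(p) where H(p) is binary entropy
H(0.3770) = -0.3770 × log₂(0.3770) - 0.6230 × log₂(0.6230)
H(p) = 0.9559
C = 1 - 0.9559 = 0.0441 bits/use


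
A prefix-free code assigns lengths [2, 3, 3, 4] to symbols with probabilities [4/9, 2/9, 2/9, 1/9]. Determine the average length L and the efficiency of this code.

Average length L = Σ p_i × l_i = 2.6667 bits
Entropy H = 1.8366 bits
Efficiency η = H/L × 100% = 68.87%


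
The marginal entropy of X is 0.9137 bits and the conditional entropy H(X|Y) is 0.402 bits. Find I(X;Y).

I(X;Y) = H(X) - H(X|Y)
I(X;Y) = 0.9137 - 0.402 = 0.5117 bits


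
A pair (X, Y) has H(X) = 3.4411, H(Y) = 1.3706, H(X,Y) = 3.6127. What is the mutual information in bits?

I(X;Y) = H(X) + H(Y) - H(X,Y)
I(X;Y) = 3.4411 + 1.3706 - 3.6127 = 1.199 bits


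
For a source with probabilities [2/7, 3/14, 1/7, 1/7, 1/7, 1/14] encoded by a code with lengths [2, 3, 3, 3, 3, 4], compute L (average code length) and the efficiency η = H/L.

Average length L = Σ p_i × l_i = 2.7857 bits
Entropy H = 2.4677 bits
Efficiency η = H/L × 100% = 88.58%


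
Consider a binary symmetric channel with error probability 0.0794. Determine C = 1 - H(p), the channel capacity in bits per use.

For BSC with error probability p:
C = 1 - H(p) where H(p) is binary entropy
H(0.0794) = -0.0794 × log₂(0.0794) - 0.9206 × log₂(0.9206)
H(p) = 0.4001
C = 1 - 0.4001 = 0.5999 bits/use


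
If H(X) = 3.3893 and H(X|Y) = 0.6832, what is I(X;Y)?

I(X;Y) = H(X) - H(X|Y)
I(X;Y) = 3.3893 - 0.6832 = 2.7061 bits


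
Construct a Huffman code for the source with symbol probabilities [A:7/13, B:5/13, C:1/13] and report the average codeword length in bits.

Huffman tree construction:
Combine smallest probabilities repeatedly
Resulting codes:
  A: 1 (length 1)
  B: 01 (length 2)
  C: 00 (length 2)
Average length = Σ p(s) × length(s) = 1.4615 bits


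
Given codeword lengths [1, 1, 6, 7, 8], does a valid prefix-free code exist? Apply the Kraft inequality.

Kraft inequality: Σ 2^(-l_i) ≤ 1 for prefix-free code
Calculating: 2^(-1) + 2^(-1) + 2^(-6) + 2^(-7) + 2^(-8)
= 0.5 + 0.5 + 0.015625 + 0.0078125 + 0.00390625
= 1.0273
Since 1.0273 > 1, prefix-free code does not exist


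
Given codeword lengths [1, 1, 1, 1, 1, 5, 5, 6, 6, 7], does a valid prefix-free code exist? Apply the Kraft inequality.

Kraft inequality: Σ 2^(-l_i) ≤ 1 for prefix-free code
Calculating: 2^(-1) + 2^(-1) + 2^(-1) + 2^(-1) + 2^(-1) + 2^(-5) + 2^(-5) + 2^(-6) + 2^(-6) + 2^(-7)
= 0.5 + 0.5 + 0.5 + 0.5 + 0.5 + 0.03125 + 0.03125 + 0.015625 + 0.015625 + 0.0078125
= 2.6016
Since 2.6016 > 1, prefix-free code does not exist


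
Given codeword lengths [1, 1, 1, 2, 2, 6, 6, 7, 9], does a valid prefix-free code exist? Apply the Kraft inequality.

Kraft inequality: Σ 2^(-l_i) ≤ 1 for prefix-free code
Calculating: 2^(-1) + 2^(-1) + 2^(-1) + 2^(-2) + 2^(-2) + 2^(-6) + 2^(-6) + 2^(-7) + 2^(-9)
= 0.5 + 0.5 + 0.5 + 0.25 + 0.25 + 0.015625 + 0.015625 + 0.0078125 + 0.001953125
= 2.0410
Since 2.0410 > 1, prefix-free code does not exist


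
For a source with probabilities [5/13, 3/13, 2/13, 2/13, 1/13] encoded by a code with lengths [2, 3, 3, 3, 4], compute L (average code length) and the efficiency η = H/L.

Average length L = Σ p_i × l_i = 2.6923 bits
Entropy H = 2.1339 bits
Efficiency η = H/L × 100% = 79.26%


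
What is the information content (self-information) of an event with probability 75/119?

Information content I(x) = -log₂(p(x))
I = -log₂(75/119) = -log₂(0.6303)
I = 0.6660 bits


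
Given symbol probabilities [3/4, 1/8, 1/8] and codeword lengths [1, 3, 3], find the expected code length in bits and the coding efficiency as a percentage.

Average length L = Σ p_i × l_i = 1.5000 bits
Entropy H = 1.0613 bits
Efficiency η = H/L × 100% = 70.75%


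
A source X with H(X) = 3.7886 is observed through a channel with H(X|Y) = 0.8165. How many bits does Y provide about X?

I(X;Y) = H(X) - H(X|Y)
I(X;Y) = 3.7886 - 0.8165 = 2.9721 bits


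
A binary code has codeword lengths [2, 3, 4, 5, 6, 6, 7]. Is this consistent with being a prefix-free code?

Kraft inequality: Σ 2^(-l_i) ≤ 1 for prefix-free code
Calculating: 2^(-2) + 2^(-3) + 2^(-4) + 2^(-5) + 2^(-6) + 2^(-6) + 2^(-7)
= 0.25 + 0.125 + 0.0625 + 0.03125 + 0.015625 + 0.015625 + 0.0078125
= 0.5078
Since 0.5078 ≤ 1, prefix-free code exists


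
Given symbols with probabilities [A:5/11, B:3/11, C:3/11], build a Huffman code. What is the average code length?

Huffman tree construction:
Combine smallest probabilities repeatedly
Resulting codes:
  A: 0 (length 1)
  B: 10 (length 2)
  C: 11 (length 2)
Average length = Σ p(s) × length(s) = 1.5455 bits


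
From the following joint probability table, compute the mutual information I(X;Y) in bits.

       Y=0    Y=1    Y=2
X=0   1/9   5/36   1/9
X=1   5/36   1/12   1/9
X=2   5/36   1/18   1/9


H(X) = 1.5816, H(Y) = 1.5715, H(X,Y) = 3.1259
I(X;Y) = H(X) + H(Y) - H(X,Y) = 0.0272 bits


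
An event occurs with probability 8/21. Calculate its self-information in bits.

Information content I(x) = -log₂(p(x))
I = -log₂(8/21) = -log₂(0.3810)
I = 1.3923 bits


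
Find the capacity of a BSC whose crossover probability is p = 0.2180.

For BSC with error probability p:
C = 1 - H(p) where H(p) is binary entropy
H(0.2180) = -0.2180 × log₂(0.2180) - 0.7820 × log₂(0.7820)
H(p) = 0.7565
C = 1 - 0.7565 = 0.2435 bits/use


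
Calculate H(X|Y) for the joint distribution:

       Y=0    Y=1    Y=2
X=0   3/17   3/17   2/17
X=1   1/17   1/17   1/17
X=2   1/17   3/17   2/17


H(X|Y) = Σ_y p(y) H(X|Y=y)
  p(Y=0) = 5/17, H(X|Y=0) = 1.3710
  p(Y=1) = 7/17, H(X|Y=1) = 1.4488
  p(Y=2) = 5/17, H(X|Y=2) = 1.5219
H(X|Y) = 0.2941×1.3710 + 0.4118×1.4488 + 0.2941×1.5219 = 1.4474 bits


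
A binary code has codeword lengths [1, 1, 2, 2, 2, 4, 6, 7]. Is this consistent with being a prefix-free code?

Kraft inequality: Σ 2^(-l_i) ≤ 1 for prefix-free code
Calculating: 2^(-1) + 2^(-1) + 2^(-2) + 2^(-2) + 2^(-2) + 2^(-4) + 2^(-6) + 2^(-7)
= 0.5 + 0.5 + 0.25 + 0.25 + 0.25 + 0.0625 + 0.015625 + 0.0078125
= 1.8359
Since 1.8359 > 1, prefix-free code does not exist


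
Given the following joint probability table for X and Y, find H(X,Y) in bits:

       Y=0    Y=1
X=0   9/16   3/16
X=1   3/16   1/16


H(X,Y) = -Σ p(x,y) log₂ p(x,y)
  p(0,0)=9/16: -0.5625 × log₂(0.5625) = 0.4669
  p(0,1)=3/16: -0.1875 × log₂(0.1875) = 0.4528
  p(1,0)=3/16: -0.1875 × log₂(0.1875) = 0.4528
  p(1,1)=1/16: -0.0625 × log₂(0.0625) = 0.2500
H(X,Y) = 1.6226 bits


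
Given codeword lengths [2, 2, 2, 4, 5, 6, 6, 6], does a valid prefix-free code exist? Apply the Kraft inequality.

Kraft inequality: Σ 2^(-l_i) ≤ 1 for prefix-free code
Calculating: 2^(-2) + 2^(-2) + 2^(-2) + 2^(-4) + 2^(-5) + 2^(-6) + 2^(-6) + 2^(-6)
= 0.25 + 0.25 + 0.25 + 0.0625 + 0.03125 + 0.015625 + 0.015625 + 0.015625
= 0.8906
Since 0.8906 ≤ 1, prefix-free code exists


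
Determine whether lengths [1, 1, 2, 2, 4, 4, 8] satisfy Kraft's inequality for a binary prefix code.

Kraft inequality: Σ 2^(-l_i) ≤ 1 for prefix-free code
Calculating: 2^(-1) + 2^(-1) + 2^(-2) + 2^(-2) + 2^(-4) + 2^(-4) + 2^(-8)
= 0.5 + 0.5 + 0.25 + 0.25 + 0.0625 + 0.0625 + 0.00390625
= 1.6289
Since 1.6289 > 1, prefix-free code does not exist


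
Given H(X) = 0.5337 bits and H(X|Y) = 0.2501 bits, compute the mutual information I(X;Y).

I(X;Y) = H(X) - H(X|Y)
I(X;Y) = 0.5337 - 0.2501 = 0.2836 bits


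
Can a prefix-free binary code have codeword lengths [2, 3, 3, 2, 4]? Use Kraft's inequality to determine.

Kraft inequality: Σ 2^(-l_i) ≤ 1 for prefix-free code
Calculating: 2^(-2) + 2^(-3) + 2^(-3) + 2^(-2) + 2^(-4)
= 0.25 + 0.125 + 0.125 + 0.25 + 0.0625
= 0.8125
Since 0.8125 ≤ 1, prefix-free code exists


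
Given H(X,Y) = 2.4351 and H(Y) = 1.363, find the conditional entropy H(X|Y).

Chain rule: H(X,Y) = H(X|Y) + H(Y)
H(X|Y) = H(X,Y) - H(Y) = 2.4351 - 1.363 = 1.0721 bits


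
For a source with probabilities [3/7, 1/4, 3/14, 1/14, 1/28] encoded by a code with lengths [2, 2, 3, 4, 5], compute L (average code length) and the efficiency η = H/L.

Average length L = Σ p_i × l_i = 2.4643 bits
Entropy H = 1.9438 bits
Efficiency η = H/L × 100% = 78.88%


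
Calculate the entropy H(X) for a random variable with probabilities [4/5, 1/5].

H(X) = -Σ p(x) log₂ p(x)
  -4/5 × log₂(4/5) = 0.2575
  -1/5 × log₂(1/5) = 0.4644
H(X) = 0.7219 bits


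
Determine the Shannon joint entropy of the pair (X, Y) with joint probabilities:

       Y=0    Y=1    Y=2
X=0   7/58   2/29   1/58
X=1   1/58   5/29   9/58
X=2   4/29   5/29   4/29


H(X,Y) = -Σ p(x,y) log₂ p(x,y)
  p(0,0)=7/58: -0.1207 × log₂(0.1207) = 0.3682
  p(0,1)=2/29: -0.0690 × log₂(0.0690) = 0.2661
  p(0,2)=1/58: -0.0172 × log₂(0.0172) = 0.1010
  p(1,0)=1/58: -0.0172 × log₂(0.0172) = 0.1010
  p(1,1)=5/29: -0.1724 × log₂(0.1724) = 0.4373
  p(1,2)=9/58: -0.1552 × log₂(0.1552) = 0.4171
  p(2,0)=4/29: -0.1379 × log₂(0.1379) = 0.3942
  p(2,1)=5/29: -0.1724 × log₂(0.1724) = 0.4373
  p(2,2)=4/29: -0.1379 × log₂(0.1379) = 0.3942
H(X,Y) = 2.9163 bits


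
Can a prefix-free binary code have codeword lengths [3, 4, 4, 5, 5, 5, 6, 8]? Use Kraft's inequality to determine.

Kraft inequality: Σ 2^(-l_i) ≤ 1 for prefix-free code
Calculating: 2^(-3) + 2^(-4) + 2^(-4) + 2^(-5) + 2^(-5) + 2^(-5) + 2^(-6) + 2^(-8)
= 0.125 + 0.0625 + 0.0625 + 0.03125 + 0.03125 + 0.03125 + 0.015625 + 0.00390625
= 0.3633
Since 0.3633 ≤ 1, prefix-free code exists


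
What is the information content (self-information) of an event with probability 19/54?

Information content I(x) = -log₂(p(x))
I = -log₂(19/54) = -log₂(0.3519)
I = 1.5070 bits


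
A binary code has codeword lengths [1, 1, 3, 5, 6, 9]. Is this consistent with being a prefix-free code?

Kraft inequality: Σ 2^(-l_i) ≤ 1 for prefix-free code
Calculating: 2^(-1) + 2^(-1) + 2^(-3) + 2^(-5) + 2^(-6) + 2^(-9)
= 0.5 + 0.5 + 0.125 + 0.03125 + 0.015625 + 0.001953125
= 1.1738
Since 1.1738 > 1, prefix-free code does not exist


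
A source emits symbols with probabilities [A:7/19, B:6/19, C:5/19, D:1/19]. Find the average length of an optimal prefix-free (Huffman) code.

Huffman tree construction:
Combine smallest probabilities repeatedly
Resulting codes:
  A: 0 (length 1)
  B: 10 (length 2)
  C: 111 (length 3)
  D: 110 (length 3)
Average length = Σ p(s) × length(s) = 1.9474 bits


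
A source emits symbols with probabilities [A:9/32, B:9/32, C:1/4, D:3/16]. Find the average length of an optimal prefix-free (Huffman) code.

Huffman tree construction:
Combine smallest probabilities repeatedly
Resulting codes:
  A: 10 (length 2)
  B: 11 (length 2)
  C: 01 (length 2)
  D: 00 (length 2)
Average length = Σ p(s) × length(s) = 2.0000 bits


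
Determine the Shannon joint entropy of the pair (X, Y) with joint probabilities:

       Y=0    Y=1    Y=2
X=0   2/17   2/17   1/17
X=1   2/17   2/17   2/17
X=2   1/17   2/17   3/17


H(X,Y) = -Σ p(x,y) log₂ p(x,y)
  p(0,0)=2/17: -0.1176 × log₂(0.1176) = 0.3632
  p(0,1)=2/17: -0.1176 × log₂(0.1176) = 0.3632
  p(0,2)=1/17: -0.0588 × log₂(0.0588) = 0.2404
  p(1,0)=2/17: -0.1176 × log₂(0.1176) = 0.3632
  p(1,1)=2/17: -0.1176 × log₂(0.1176) = 0.3632
  p(1,2)=2/17: -0.1176 × log₂(0.1176) = 0.3632
  p(2,0)=1/17: -0.0588 × log₂(0.0588) = 0.2404
  p(2,1)=2/17: -0.1176 × log₂(0.1176) = 0.3632
  p(2,2)=3/17: -0.1765 × log₂(0.1765) = 0.4416
H(X,Y) = 3.1019 bits


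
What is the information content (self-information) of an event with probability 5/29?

Information content I(x) = -log₂(p(x))
I = -log₂(5/29) = -log₂(0.1724)
I = 2.5361 bits


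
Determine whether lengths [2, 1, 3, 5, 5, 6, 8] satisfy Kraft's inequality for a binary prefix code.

Kraft inequality: Σ 2^(-l_i) ≤ 1 for prefix-free code
Calculating: 2^(-2) + 2^(-1) + 2^(-3) + 2^(-5) + 2^(-5) + 2^(-6) + 2^(-8)
= 0.25 + 0.5 + 0.125 + 0.03125 + 0.03125 + 0.015625 + 0.00390625
= 0.9570
Since 0.9570 ≤ 1, prefix-free code exists


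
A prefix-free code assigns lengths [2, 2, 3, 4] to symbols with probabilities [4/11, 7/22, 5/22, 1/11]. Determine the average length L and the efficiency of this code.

Average length L = Σ p_i × l_i = 2.4091 bits
Entropy H = 1.8567 bits
Efficiency η = H/L × 100% = 77.07%


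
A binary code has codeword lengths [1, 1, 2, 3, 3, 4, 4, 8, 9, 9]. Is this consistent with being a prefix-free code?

Kraft inequality: Σ 2^(-l_i) ≤ 1 for prefix-free code
Calculating: 2^(-1) + 2^(-1) + 2^(-2) + 2^(-3) + 2^(-3) + 2^(-4) + 2^(-4) + 2^(-8) + 2^(-9) + 2^(-9)
= 0.5 + 0.5 + 0.25 + 0.125 + 0.125 + 0.0625 + 0.0625 + 0.00390625 + 0.001953125 + 0.001953125
= 1.6328
Since 1.6328 > 1, prefix-free code does not exist


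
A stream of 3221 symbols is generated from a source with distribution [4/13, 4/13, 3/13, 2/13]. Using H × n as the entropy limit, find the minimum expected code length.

Entropy H = 1.9501 bits/symbol
Minimum bits = H × n = 1.9501 × 3221
= 6281.16 bits


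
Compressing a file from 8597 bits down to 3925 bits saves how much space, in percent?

Space savings = (1 - Compressed/Original) × 100%
= (1 - 3925/8597) × 100%
= 54.34%


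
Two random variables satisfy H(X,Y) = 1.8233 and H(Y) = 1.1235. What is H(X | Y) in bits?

Chain rule: H(X,Y) = H(X|Y) + H(Y)
H(X|Y) = H(X,Y) - H(Y) = 1.8233 - 1.1235 = 0.6998 bits


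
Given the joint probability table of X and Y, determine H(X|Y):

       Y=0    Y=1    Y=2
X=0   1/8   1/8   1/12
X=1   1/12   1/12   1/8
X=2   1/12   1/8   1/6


H(X|Y) = Σ_y p(y) H(X|Y=y)
  p(Y=0) = 7/24, H(X|Y=0) = 1.5567
  p(Y=1) = 1/3, H(X|Y=1) = 1.5613
  p(Y=2) = 3/8, H(X|Y=2) = 1.5305
H(X|Y) = 0.2917×1.5567 + 0.3333×1.5613 + 0.3750×1.5305 = 1.5484 bits


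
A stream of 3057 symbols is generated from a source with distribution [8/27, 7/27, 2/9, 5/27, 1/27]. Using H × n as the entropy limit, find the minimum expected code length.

Entropy H = 2.1337 bits/symbol
Minimum bits = H × n = 2.1337 × 3057
= 6522.85 bits


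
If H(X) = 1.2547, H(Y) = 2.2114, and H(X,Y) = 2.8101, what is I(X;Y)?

I(X;Y) = H(X) + H(Y) - H(X,Y)
I(X;Y) = 1.2547 + 2.2114 - 2.8101 = 0.656 bits


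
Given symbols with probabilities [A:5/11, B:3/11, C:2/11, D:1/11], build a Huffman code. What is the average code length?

Huffman tree construction:
Combine smallest probabilities repeatedly
Resulting codes:
  A: 0 (length 1)
  B: 10 (length 2)
  C: 111 (length 3)
  D: 110 (length 3)
Average length = Σ p(s) × length(s) = 1.8182 bits


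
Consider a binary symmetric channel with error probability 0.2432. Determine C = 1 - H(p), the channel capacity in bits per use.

For BSC with error probability p:
C = 1 - H(p) where H(p) is binary entropy
H(0.2432) = -0.2432 × log₂(0.2432) - 0.7568 × log₂(0.7568)
H(p) = 0.8003
C = 1 - 0.8003 = 0.1997 bits/use


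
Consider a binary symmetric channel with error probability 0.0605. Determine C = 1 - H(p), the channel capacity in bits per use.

For BSC with error probability p:
C = 1 - H(p) where H(p) is binary entropy
H(0.0605) = -0.0605 × log₂(0.0605) - 0.9395 × log₂(0.9395)
H(p) = 0.3294
C = 1 - 0.3294 = 0.6706 bits/use


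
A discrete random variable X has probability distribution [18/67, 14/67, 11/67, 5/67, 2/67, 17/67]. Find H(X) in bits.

H(X) = -Σ p(x) log₂ p(x)
  -18/67 × log₂(18/67) = 0.5094
  -14/67 × log₂(14/67) = 0.4720
  -11/67 × log₂(11/67) = 0.4280
  -5/67 × log₂(5/67) = 0.2794
  -2/67 × log₂(2/67) = 0.1512
  -17/67 × log₂(17/67) = 0.5020
H(X) = 2.3420 bits


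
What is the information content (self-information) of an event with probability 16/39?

Information content I(x) = -log₂(p(x))
I = -log₂(16/39) = -log₂(0.4103)
I = 1.2854 bits


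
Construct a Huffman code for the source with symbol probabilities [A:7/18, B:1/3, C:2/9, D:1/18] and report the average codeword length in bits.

Huffman tree construction:
Combine smallest probabilities repeatedly
Resulting codes:
  A: 0 (length 1)
  B: 11 (length 2)
  C: 101 (length 3)
  D: 100 (length 3)
Average length = Σ p(s) × length(s) = 1.8889 bits


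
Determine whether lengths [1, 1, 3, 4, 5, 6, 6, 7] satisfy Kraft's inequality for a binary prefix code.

Kraft inequality: Σ 2^(-l_i) ≤ 1 for prefix-free code
Calculating: 2^(-1) + 2^(-1) + 2^(-3) + 2^(-4) + 2^(-5) + 2^(-6) + 2^(-6) + 2^(-7)
= 0.5 + 0.5 + 0.125 + 0.0625 + 0.03125 + 0.015625 + 0.015625 + 0.0078125
= 1.2578
Since 1.2578 > 1, prefix-free code does not exist


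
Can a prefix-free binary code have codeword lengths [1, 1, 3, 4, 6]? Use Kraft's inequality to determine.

Kraft inequality: Σ 2^(-l_i) ≤ 1 for prefix-free code
Calculating: 2^(-1) + 2^(-1) + 2^(-3) + 2^(-4) + 2^(-6)
= 0.5 + 0.5 + 0.125 + 0.0625 + 0.015625
= 1.2031
Since 1.2031 > 1, prefix-free code does not exist


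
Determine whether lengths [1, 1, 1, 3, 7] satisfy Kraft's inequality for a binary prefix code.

Kraft inequality: Σ 2^(-l_i) ≤ 1 for prefix-free code
Calculating: 2^(-1) + 2^(-1) + 2^(-1) + 2^(-3) + 2^(-7)
= 0.5 + 0.5 + 0.5 + 0.125 + 0.0078125
= 1.6328
Since 1.6328 > 1, prefix-free code does not exist


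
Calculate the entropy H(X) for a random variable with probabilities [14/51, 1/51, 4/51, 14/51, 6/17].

H(X) = -Σ p(x) log₂ p(x)
  -14/51 × log₂(14/51) = 0.5120
  -1/51 × log₂(1/51) = 0.1112
  -4/51 × log₂(4/51) = 0.2880
  -14/51 × log₂(14/51) = 0.5120
  -6/17 × log₂(6/17) = 0.5303
H(X) = 1.9535 bits


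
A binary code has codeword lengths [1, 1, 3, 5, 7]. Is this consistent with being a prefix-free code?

Kraft inequality: Σ 2^(-l_i) ≤ 1 for prefix-free code
Calculating: 2^(-1) + 2^(-1) + 2^(-3) + 2^(-5) + 2^(-7)
= 0.5 + 0.5 + 0.125 + 0.03125 + 0.0078125
= 1.1641
Since 1.1641 > 1, prefix-free code does not exist


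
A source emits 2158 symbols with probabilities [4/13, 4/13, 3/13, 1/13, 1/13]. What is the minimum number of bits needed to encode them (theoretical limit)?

Entropy H = 2.1039 bits/symbol
Minimum bits = H × n = 2.1039 × 2158
= 4540.24 bits


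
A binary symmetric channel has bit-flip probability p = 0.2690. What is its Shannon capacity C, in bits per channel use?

For BSC with error probability p:
C = 1 - H(p) where H(p) is binary entropy
H(0.2690) = -0.2690 × log₂(0.2690) - 0.7310 × log₂(0.7310)
H(p) = 0.8400
C = 1 - 0.8400 = 0.1600 bits/use


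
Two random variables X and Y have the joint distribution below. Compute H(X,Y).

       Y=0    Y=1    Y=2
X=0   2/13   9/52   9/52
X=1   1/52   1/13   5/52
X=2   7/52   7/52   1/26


H(X,Y) = -Σ p(x,y) log₂ p(x,y)
  p(0,0)=2/13: -0.1538 × log₂(0.1538) = 0.4155
  p(0,1)=9/52: -0.1731 × log₂(0.1731) = 0.4380
  p(0,2)=9/52: -0.1731 × log₂(0.1731) = 0.4380
  p(1,0)=1/52: -0.0192 × log₂(0.0192) = 0.1096
  p(1,1)=1/13: -0.0769 × log₂(0.0769) = 0.2846
  p(1,2)=5/52: -0.0962 × log₂(0.0962) = 0.3249
  p(2,0)=7/52: -0.1346 × log₂(0.1346) = 0.3895
  p(2,1)=7/52: -0.1346 × log₂(0.1346) = 0.3895
  p(2,2)=1/26: -0.0385 × log₂(0.0385) = 0.1808
H(X,Y) = 2.9702 bits


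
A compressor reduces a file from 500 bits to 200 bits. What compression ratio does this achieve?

Compression ratio = Original / Compressed
= 500 / 200 = 2.50:1


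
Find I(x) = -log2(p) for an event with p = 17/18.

Information content I(x) = -log₂(p(x))
I = -log₂(17/18) = -log₂(0.9444)
I = 0.0825 bits


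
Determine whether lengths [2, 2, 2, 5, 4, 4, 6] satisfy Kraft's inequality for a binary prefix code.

Kraft inequality: Σ 2^(-l_i) ≤ 1 for prefix-free code
Calculating: 2^(-2) + 2^(-2) + 2^(-2) + 2^(-5) + 2^(-4) + 2^(-4) + 2^(-6)
= 0.25 + 0.25 + 0.25 + 0.03125 + 0.0625 + 0.0625 + 0.015625
= 0.9219
Since 0.9219 ≤ 1, prefix-free code exists


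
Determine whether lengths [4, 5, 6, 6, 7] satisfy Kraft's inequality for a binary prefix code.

Kraft inequality: Σ 2^(-l_i) ≤ 1 for prefix-free code
Calculating: 2^(-4) + 2^(-5) + 2^(-6) + 2^(-6) + 2^(-7)
= 0.0625 + 0.03125 + 0.015625 + 0.015625 + 0.0078125
= 0.1328
Since 0.1328 ≤ 1, prefix-free code exists


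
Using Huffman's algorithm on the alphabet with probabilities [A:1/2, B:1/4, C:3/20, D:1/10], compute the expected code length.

Huffman tree construction:
Combine smallest probabilities repeatedly
Resulting codes:
  A: 0 (length 1)
  B: 10 (length 2)
  C: 111 (length 3)
  D: 110 (length 3)
Average length = Σ p(s) × length(s) = 1.7500 bits


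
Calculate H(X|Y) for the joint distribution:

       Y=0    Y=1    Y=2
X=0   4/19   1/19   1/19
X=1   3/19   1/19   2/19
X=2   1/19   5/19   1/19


H(X|Y) = Σ_y p(y) H(X|Y=y)
  p(Y=0) = 8/19, H(X|Y=0) = 1.4056
  p(Y=1) = 7/19, H(X|Y=1) = 1.1488
  p(Y=2) = 4/19, H(X|Y=2) = 1.5000
H(X|Y) = 0.4211×1.4056 + 0.3684×1.1488 + 0.2105×1.5000 = 1.3309 bits


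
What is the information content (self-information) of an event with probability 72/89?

Information content I(x) = -log₂(p(x))
I = -log₂(72/89) = -log₂(0.8090)
I = 0.3058 bits


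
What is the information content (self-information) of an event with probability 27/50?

Information content I(x) = -log₂(p(x))
I = -log₂(27/50) = -log₂(0.5400)
I = 0.8890 bits


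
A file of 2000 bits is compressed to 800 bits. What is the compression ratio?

Compression ratio = Original / Compressed
= 2000 / 800 = 2.50:1


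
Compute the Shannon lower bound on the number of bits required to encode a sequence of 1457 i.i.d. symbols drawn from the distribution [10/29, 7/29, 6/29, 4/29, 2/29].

Entropy H = 2.1552 bits/symbol
Minimum bits = H × n = 2.1552 × 1457
= 3140.13 bits


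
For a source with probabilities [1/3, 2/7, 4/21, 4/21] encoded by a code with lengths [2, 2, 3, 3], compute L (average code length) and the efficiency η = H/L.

Average length L = Σ p_i × l_i = 2.3810 bits
Entropy H = 1.9561 bits
Efficiency η = H/L × 100% = 82.15%


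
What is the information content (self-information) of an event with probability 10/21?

Information content I(x) = -log₂(p(x))
I = -log₂(10/21) = -log₂(0.4762)
I = 1.0704 bits


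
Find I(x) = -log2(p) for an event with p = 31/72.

Information content I(x) = -log₂(p(x))
I = -log₂(31/72) = -log₂(0.4306)
I = 1.2157 bits


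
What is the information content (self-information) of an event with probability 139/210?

Information content I(x) = -log₂(p(x))
I = -log₂(139/210) = -log₂(0.6619)
I = 0.5953 bits


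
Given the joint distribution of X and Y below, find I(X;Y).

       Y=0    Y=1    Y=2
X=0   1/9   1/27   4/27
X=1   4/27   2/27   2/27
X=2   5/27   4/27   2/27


H(X) = 1.5677, H(Y) = 1.5448, H(X,Y) = 3.0377
I(X;Y) = H(X) + H(Y) - H(X,Y) = 0.0749 bits


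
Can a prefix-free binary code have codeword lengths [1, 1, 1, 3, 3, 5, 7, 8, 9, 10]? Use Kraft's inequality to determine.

Kraft inequality: Σ 2^(-l_i) ≤ 1 for prefix-free code
Calculating: 2^(-1) + 2^(-1) + 2^(-1) + 2^(-3) + 2^(-3) + 2^(-5) + 2^(-7) + 2^(-8) + 2^(-9) + 2^(-10)
= 0.5 + 0.5 + 0.5 + 0.125 + 0.125 + 0.03125 + 0.0078125 + 0.00390625 + 0.001953125 + 0.0009765625
= 1.7959
Since 1.7959 > 1, prefix-free code does not exist


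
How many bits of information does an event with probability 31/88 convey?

Information content I(x) = -log₂(p(x))
I = -log₂(31/88) = -log₂(0.3523)
I = 1.5052 bits


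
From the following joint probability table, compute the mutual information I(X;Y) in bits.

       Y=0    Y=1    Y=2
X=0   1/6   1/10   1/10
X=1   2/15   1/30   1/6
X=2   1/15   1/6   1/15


H(X) = 1.5801, H(Y) = 1.5801, H(X,Y) = 3.0289
I(X;Y) = H(X) + H(Y) - H(X,Y) = 0.1314 bits


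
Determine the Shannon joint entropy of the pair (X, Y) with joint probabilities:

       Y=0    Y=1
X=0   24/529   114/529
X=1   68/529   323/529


H(X,Y) = -Σ p(x,y) log₂ p(x,y)
  p(0,0)=24/529: -0.0454 × log₂(0.0454) = 0.2024
  p(0,1)=114/529: -0.2155 × log₂(0.2155) = 0.4772
  p(1,0)=68/529: -0.1285 × log₂(0.1285) = 0.3804
  p(1,1)=323/529: -0.6106 × log₂(0.6106) = 0.4346
H(X,Y) = 1.4946 bits


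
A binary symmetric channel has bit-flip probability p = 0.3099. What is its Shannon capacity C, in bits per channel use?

For BSC with error probability p:
C = 1 - H(p) where H(p) is binary entropy
H(0.3099) = -0.3099 × log₂(0.3099) - 0.6901 × log₂(0.6901)
H(p) = 0.8931
C = 1 - 0.8931 = 0.1069 bits/use


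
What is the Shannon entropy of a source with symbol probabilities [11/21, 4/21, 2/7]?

H(X) = -Σ p(x) log₂ p(x)
  -11/21 × log₂(11/21) = 0.4887
  -4/21 × log₂(4/21) = 0.4557
  -2/7 × log₂(2/7) = 0.5164
H(X) = 1.4607 bits


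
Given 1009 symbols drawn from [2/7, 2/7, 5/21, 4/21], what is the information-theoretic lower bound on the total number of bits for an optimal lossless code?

Entropy H = 1.9814 bits/symbol
Minimum bits = H × n = 1.9814 × 1009
= 1999.24 bits


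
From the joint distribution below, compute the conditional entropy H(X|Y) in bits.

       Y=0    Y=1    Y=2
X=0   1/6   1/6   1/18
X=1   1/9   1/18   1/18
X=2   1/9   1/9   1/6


H(X|Y) = Σ_y p(y) H(X|Y=y)
  p(Y=0) = 7/18, H(X|Y=0) = 1.5567
  p(Y=1) = 1/3, H(X|Y=1) = 1.4591
  p(Y=2) = 5/18, H(X|Y=2) = 1.3710
H(X|Y) = 0.3889×1.5567 + 0.3333×1.4591 + 0.2778×1.3710 = 1.4726 bits
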